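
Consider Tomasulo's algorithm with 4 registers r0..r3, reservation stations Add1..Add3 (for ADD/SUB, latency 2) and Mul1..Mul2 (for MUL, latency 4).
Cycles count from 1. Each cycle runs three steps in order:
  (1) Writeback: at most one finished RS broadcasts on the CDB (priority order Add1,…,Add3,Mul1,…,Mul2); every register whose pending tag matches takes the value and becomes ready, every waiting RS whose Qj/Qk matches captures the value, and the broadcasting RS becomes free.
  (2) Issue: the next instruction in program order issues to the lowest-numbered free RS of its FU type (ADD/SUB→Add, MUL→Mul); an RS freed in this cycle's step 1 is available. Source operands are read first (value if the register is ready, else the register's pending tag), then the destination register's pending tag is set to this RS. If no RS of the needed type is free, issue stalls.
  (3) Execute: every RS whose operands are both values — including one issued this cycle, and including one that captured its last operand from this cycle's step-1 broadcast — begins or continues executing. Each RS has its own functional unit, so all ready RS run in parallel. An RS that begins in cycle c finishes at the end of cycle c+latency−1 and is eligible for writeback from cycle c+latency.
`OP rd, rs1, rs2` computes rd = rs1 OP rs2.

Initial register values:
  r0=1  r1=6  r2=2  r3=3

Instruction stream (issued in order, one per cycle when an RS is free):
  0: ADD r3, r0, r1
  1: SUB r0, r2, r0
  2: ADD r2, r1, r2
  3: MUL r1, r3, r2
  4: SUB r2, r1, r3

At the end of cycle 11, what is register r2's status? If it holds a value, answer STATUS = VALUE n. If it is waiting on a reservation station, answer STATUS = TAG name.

c1: issue ADD r3<-Add1 | r0:1,r1:6,r2:2,r3:Add1
c2: issue SUB r0<-Add2 | r0:Add2,r1:6,r2:2,r3:Add1
c3: CDB Add1=7; issue ADD r2<-Add1 | r0:Add2,r1:6,r2:Add1,r3:7
c4: CDB Add2=1; issue MUL r1<-Mul1 | r0:1,r1:Mul1,r2:Add1,r3:7
c5: CDB Add1=8; issue SUB r2<-Add1 | r0:1,r1:Mul1,r2:Add1,r3:7
c6: - | r0:1,r1:Mul1,r2:Add1,r3:7
c7: - | r0:1,r1:Mul1,r2:Add1,r3:7
c8: - | r0:1,r1:Mul1,r2:Add1,r3:7
c9: CDB Mul1=56 | r0:1,r1:56,r2:Add1,r3:7
c10: - | r0:1,r1:56,r2:Add1,r3:7
c11: CDB Add1=49 | r0:1,r1:56,r2:49,r3:7

STATUS = VALUE 49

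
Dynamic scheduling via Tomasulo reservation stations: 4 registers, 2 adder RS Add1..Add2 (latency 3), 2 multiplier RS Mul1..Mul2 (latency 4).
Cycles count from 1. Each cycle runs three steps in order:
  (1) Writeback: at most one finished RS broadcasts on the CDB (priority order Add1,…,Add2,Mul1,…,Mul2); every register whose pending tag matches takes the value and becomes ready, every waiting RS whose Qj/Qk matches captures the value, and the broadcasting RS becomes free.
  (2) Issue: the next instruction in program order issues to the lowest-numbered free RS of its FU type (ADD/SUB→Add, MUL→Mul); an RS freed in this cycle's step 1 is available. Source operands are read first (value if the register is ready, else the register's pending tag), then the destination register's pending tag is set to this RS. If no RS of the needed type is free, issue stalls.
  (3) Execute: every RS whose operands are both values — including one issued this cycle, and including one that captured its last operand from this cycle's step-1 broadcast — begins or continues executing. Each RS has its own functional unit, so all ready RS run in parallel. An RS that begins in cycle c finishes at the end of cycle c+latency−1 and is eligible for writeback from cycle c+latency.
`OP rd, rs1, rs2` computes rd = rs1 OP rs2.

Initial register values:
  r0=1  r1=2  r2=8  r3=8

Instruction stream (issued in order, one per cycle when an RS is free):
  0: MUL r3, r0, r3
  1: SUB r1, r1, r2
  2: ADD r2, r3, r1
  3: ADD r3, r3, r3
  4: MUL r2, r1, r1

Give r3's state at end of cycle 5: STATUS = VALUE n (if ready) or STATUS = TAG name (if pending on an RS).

STATUS = TAG Add1

cycle 1: issue MUL r3<-Mul1 // r0:1,r1:2,r2:8,r3:Mul1
cycle 2: issue SUB r1<-Add1 // r0:1,r1:Add1,r2:8,r3:Mul1
cycle 3: issue ADD r2<-Add2 // r0:1,r1:Add1,r2:Add2,r3:Mul1
cycle 4: stall // r0:1,r1:Add1,r2:Add2,r3:Mul1
cycle 5: CDB Add1=-6; issue ADD r3<-Add1 // r0:1,r1:-6,r2:Add2,r3:Add1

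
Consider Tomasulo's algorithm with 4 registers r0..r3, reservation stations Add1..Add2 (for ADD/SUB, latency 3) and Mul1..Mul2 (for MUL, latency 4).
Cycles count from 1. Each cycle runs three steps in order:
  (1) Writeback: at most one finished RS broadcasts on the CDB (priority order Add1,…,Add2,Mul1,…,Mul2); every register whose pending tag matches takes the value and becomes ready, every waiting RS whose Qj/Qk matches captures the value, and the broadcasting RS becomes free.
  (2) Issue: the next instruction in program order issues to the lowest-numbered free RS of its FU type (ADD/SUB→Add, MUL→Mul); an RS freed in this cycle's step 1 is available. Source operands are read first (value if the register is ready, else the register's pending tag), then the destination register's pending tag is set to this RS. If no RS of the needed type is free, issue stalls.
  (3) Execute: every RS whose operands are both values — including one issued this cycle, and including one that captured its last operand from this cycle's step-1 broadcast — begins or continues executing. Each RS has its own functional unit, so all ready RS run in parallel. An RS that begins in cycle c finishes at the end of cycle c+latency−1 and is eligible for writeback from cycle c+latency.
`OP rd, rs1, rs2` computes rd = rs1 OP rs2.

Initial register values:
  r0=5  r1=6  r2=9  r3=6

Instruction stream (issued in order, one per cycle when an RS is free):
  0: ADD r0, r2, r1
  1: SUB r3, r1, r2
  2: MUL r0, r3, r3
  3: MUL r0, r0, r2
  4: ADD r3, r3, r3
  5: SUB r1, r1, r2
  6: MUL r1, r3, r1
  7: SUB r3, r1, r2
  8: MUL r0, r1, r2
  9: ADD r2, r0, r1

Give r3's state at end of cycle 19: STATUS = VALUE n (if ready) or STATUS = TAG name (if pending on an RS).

cycle 1: issue ADD r0<-Add1 // r0:Add1,r1:6,r2:9,r3:6
cycle 2: issue SUB r3<-Add2 // r0:Add1,r1:6,r2:9,r3:Add2
cycle 3: issue MUL r0<-Mul1 // r0:Mul1,r1:6,r2:9,r3:Add2
cycle 4: CDB Add1=15; issue MUL r0<-Mul2 // r0:Mul2,r1:6,r2:9,r3:Add2
cycle 5: CDB Add2=-3; issue ADD r3<-Add1 // r0:Mul2,r1:6,r2:9,r3:Add1
cycle 6: issue SUB r1<-Add2 // r0:Mul2,r1:Add2,r2:9,r3:Add1
cycle 7: stall // r0:Mul2,r1:Add2,r2:9,r3:Add1
cycle 8: CDB Add1=-6; stall // r0:Mul2,r1:Add2,r2:9,r3:-6
cycle 9: CDB Add2=-3; stall // r0:Mul2,r1:-3,r2:9,r3:-6
cycle 10: CDB Mul1=9; issue MUL r1<-Mul1 // r0:Mul2,r1:Mul1,r2:9,r3:-6
cycle 11: issue SUB r3<-Add1 // r0:Mul2,r1:Mul1,r2:9,r3:Add1
cycle 12: stall // r0:Mul2,r1:Mul1,r2:9,r3:Add1
cycle 13: stall // r0:Mul2,r1:Mul1,r2:9,r3:Add1
cycle 14: CDB Mul1=18; issue MUL r0<-Mul1 // r0:Mul1,r1:18,r2:9,r3:Add1
cycle 15: CDB Mul2=81; issue ADD r2<-Add2 // r0:Mul1,r1:18,r2:Add2,r3:Add1
cycle 16: - // r0:Mul1,r1:18,r2:Add2,r3:Add1
cycle 17: CDB Add1=9 // r0:Mul1,r1:18,r2:Add2,r3:9
cycle 18: CDB Mul1=162 // r0:162,r1:18,r2:Add2,r3:9
cycle 19: - // r0:162,r1:18,r2:Add2,r3:9

STATUS = VALUE 9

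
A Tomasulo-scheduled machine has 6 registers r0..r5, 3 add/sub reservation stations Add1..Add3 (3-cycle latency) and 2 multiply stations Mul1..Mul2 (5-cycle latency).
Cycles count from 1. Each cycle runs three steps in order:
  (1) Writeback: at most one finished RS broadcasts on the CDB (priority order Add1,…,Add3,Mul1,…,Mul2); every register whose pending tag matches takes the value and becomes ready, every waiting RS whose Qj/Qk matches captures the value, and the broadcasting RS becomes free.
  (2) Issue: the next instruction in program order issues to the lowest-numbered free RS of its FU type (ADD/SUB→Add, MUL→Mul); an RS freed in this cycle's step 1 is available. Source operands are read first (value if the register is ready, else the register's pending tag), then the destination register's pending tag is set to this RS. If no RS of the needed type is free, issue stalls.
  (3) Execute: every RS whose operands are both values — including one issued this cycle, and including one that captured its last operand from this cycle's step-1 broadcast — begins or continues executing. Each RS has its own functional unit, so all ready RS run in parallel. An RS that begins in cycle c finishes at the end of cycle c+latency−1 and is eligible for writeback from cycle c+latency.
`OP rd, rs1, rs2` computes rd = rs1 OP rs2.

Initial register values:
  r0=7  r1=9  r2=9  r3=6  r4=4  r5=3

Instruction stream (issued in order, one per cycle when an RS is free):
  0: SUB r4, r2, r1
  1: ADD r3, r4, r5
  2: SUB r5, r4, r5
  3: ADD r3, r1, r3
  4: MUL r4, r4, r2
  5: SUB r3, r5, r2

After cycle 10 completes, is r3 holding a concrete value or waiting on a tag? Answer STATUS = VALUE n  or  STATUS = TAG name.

  c1: issue SUB r4<-Add1  regs: r0:7,r1:9,r2:9,r3:6,r4:Add1,r5:3
  c2: issue ADD r3<-Add2  regs: r0:7,r1:9,r2:9,r3:Add2,r4:Add1,r5:3
  c3: issue SUB r5<-Add3  regs: r0:7,r1:9,r2:9,r3:Add2,r4:Add1,r5:Add3
  c4: CDB Add1=0; issue ADD r3<-Add1  regs: r0:7,r1:9,r2:9,r3:Add1,r4:0,r5:Add3
  c5: issue MUL r4<-Mul1  regs: r0:7,r1:9,r2:9,r3:Add1,r4:Mul1,r5:Add3
  c6: stall  regs: r0:7,r1:9,r2:9,r3:Add1,r4:Mul1,r5:Add3
  c7: CDB Add2=3; issue SUB r3<-Add2  regs: r0:7,r1:9,r2:9,r3:Add2,r4:Mul1,r5:Add3
  c8: CDB Add3=-3  regs: r0:7,r1:9,r2:9,r3:Add2,r4:Mul1,r5:-3
  c9: -  regs: r0:7,r1:9,r2:9,r3:Add2,r4:Mul1,r5:-3
  c10: CDB Add1=12  regs: r0:7,r1:9,r2:9,r3:Add2,r4:Mul1,r5:-3

STATUS = TAG Add2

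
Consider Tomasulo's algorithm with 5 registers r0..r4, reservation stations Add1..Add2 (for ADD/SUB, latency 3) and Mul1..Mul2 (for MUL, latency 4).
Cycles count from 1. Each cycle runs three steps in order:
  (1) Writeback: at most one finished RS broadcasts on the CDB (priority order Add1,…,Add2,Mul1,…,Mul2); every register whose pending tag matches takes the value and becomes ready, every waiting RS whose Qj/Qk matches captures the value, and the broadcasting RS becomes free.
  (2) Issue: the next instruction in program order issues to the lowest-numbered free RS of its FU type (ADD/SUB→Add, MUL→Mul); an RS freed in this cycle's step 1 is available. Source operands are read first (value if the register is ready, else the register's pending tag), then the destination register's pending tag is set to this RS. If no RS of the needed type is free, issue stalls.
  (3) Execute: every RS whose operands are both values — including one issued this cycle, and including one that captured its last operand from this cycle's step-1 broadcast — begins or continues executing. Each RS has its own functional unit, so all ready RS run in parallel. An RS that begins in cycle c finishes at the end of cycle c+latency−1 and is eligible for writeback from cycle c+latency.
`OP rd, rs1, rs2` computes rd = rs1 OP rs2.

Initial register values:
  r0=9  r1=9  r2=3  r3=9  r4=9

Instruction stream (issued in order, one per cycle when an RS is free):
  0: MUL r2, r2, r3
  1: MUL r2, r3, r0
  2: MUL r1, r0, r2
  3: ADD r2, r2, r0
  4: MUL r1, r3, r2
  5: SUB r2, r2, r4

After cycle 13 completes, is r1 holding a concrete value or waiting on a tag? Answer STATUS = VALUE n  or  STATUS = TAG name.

cycle 1: issue MUL r2<-Mul1 // r0:9,r1:9,r2:Mul1,r3:9,r4:9
cycle 2: issue MUL r2<-Mul2 // r0:9,r1:9,r2:Mul2,r3:9,r4:9
cycle 3: stall // r0:9,r1:9,r2:Mul2,r3:9,r4:9
cycle 4: stall // r0:9,r1:9,r2:Mul2,r3:9,r4:9
cycle 5: CDB Mul1=27; issue MUL r1<-Mul1 // r0:9,r1:Mul1,r2:Mul2,r3:9,r4:9
cycle 6: CDB Mul2=81; issue ADD r2<-Add1 // r0:9,r1:Mul1,r2:Add1,r3:9,r4:9
cycle 7: issue MUL r1<-Mul2 // r0:9,r1:Mul2,r2:Add1,r3:9,r4:9
cycle 8: issue SUB r2<-Add2 // r0:9,r1:Mul2,r2:Add2,r3:9,r4:9
cycle 9: CDB Add1=90 // r0:9,r1:Mul2,r2:Add2,r3:9,r4:9
cycle 10: CDB Mul1=729 // r0:9,r1:Mul2,r2:Add2,r3:9,r4:9
cycle 11: - // r0:9,r1:Mul2,r2:Add2,r3:9,r4:9
cycle 12: CDB Add2=81 // r0:9,r1:Mul2,r2:81,r3:9,r4:9
cycle 13: CDB Mul2=810 // r0:9,r1:810,r2:81,r3:9,r4:9

STATUS = VALUE 810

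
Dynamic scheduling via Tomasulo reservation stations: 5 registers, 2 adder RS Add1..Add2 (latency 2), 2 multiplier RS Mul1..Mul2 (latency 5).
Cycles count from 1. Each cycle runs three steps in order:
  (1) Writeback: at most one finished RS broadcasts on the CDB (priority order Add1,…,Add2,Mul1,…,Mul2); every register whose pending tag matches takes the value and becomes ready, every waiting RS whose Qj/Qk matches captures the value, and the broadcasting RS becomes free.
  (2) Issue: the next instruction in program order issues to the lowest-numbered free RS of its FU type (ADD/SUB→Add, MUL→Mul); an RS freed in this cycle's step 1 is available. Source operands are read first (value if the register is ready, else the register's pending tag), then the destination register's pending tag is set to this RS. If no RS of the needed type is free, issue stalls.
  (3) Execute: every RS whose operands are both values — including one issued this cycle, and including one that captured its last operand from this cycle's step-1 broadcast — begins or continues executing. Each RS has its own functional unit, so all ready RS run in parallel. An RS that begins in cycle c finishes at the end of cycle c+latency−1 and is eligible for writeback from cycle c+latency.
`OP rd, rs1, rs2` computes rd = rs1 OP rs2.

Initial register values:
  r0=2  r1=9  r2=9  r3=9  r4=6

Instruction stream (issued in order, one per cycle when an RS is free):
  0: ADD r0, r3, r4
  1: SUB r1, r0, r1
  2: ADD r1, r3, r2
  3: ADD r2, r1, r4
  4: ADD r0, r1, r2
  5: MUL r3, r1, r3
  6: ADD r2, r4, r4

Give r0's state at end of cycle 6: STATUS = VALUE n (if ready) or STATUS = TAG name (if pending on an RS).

STATUS = TAG Add2

cycle 1: issue ADD r0<-Add1 // r0:Add1,r1:9,r2:9,r3:9,r4:6
cycle 2: issue SUB r1<-Add2 // r0:Add1,r1:Add2,r2:9,r3:9,r4:6
cycle 3: CDB Add1=15; issue ADD r1<-Add1 // r0:15,r1:Add1,r2:9,r3:9,r4:6
cycle 4: stall // r0:15,r1:Add1,r2:9,r3:9,r4:6
cycle 5: CDB Add1=18; issue ADD r2<-Add1 // r0:15,r1:18,r2:Add1,r3:9,r4:6
cycle 6: CDB Add2=6; issue ADD r0<-Add2 // r0:Add2,r1:18,r2:Add1,r3:9,r4:6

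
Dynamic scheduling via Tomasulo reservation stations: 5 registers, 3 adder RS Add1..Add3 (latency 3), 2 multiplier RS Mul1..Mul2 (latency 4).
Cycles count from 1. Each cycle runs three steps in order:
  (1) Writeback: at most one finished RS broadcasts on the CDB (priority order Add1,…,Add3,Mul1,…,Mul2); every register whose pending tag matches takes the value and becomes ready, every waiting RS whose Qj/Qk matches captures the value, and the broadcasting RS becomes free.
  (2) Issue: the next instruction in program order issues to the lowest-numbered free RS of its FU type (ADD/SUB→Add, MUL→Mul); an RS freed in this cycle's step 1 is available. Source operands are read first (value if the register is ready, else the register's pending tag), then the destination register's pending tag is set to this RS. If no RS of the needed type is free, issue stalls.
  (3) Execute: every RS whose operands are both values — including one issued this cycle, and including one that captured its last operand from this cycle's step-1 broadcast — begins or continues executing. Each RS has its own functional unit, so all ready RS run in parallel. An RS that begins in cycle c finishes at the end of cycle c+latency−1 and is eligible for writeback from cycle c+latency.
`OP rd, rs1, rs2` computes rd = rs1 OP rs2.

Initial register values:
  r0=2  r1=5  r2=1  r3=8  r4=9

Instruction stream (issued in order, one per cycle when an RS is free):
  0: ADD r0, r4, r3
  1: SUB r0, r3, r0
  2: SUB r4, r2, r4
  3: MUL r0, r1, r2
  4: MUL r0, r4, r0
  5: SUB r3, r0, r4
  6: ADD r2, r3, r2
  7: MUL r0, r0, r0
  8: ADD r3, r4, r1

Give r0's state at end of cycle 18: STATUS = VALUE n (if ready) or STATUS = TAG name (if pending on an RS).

c1: issue ADD r0<-Add1 | r0:Add1,r1:5,r2:1,r3:8,r4:9
c2: issue SUB r0<-Add2 | r0:Add2,r1:5,r2:1,r3:8,r4:9
c3: issue SUB r4<-Add3 | r0:Add2,r1:5,r2:1,r3:8,r4:Add3
c4: CDB Add1=17; issue MUL r0<-Mul1 | r0:Mul1,r1:5,r2:1,r3:8,r4:Add3
c5: issue MUL r0<-Mul2 | r0:Mul2,r1:5,r2:1,r3:8,r4:Add3
c6: CDB Add3=-8; issue SUB r3<-Add1 | r0:Mul2,r1:5,r2:1,r3:Add1,r4:-8
c7: CDB Add2=-9; issue ADD r2<-Add2 | r0:Mul2,r1:5,r2:Add2,r3:Add1,r4:-8
c8: CDB Mul1=5; issue MUL r0<-Mul1 | r0:Mul1,r1:5,r2:Add2,r3:Add1,r4:-8
c9: issue ADD r3<-Add3 | r0:Mul1,r1:5,r2:Add2,r3:Add3,r4:-8
c10: - | r0:Mul1,r1:5,r2:Add2,r3:Add3,r4:-8
c11: - | r0:Mul1,r1:5,r2:Add2,r3:Add3,r4:-8
c12: CDB Add3=-3 | r0:Mul1,r1:5,r2:Add2,r3:-3,r4:-8
c13: CDB Mul2=-40 | r0:Mul1,r1:5,r2:Add2,r3:-3,r4:-8
c14: - | r0:Mul1,r1:5,r2:Add2,r3:-3,r4:-8
c15: - | r0:Mul1,r1:5,r2:Add2,r3:-3,r4:-8
c16: CDB Add1=-32 | r0:Mul1,r1:5,r2:Add2,r3:-3,r4:-8
c17: CDB Mul1=1600 | r0:1600,r1:5,r2:Add2,r3:-3,r4:-8
c18: - | r0:1600,r1:5,r2:Add2,r3:-3,r4:-8

STATUS = VALUE 1600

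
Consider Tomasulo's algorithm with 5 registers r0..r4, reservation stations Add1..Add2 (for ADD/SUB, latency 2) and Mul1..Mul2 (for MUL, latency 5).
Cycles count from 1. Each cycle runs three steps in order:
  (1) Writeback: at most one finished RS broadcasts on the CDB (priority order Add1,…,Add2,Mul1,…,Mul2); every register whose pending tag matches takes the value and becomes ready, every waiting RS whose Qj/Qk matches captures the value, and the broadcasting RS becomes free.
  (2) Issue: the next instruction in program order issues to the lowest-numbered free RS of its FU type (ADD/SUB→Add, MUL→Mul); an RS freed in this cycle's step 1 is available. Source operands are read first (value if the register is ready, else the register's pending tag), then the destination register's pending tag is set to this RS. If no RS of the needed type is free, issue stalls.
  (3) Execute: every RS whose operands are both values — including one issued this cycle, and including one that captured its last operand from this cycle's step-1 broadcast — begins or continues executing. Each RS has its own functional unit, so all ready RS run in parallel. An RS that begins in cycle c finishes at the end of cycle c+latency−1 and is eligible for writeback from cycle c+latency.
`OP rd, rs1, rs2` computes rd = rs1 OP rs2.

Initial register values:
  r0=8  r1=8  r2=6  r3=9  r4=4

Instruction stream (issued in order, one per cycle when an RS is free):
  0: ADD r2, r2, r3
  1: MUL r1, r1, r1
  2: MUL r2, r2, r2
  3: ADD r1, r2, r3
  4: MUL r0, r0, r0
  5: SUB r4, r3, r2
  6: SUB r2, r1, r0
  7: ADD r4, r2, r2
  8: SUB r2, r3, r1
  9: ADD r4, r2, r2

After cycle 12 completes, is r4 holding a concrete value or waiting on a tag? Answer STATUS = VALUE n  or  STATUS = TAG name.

  c1: issue ADD r2<-Add1  regs: r0:8,r1:8,r2:Add1,r3:9,r4:4
  c2: issue MUL r1<-Mul1  regs: r0:8,r1:Mul1,r2:Add1,r3:9,r4:4
  c3: CDB Add1=15; issue MUL r2<-Mul2  regs: r0:8,r1:Mul1,r2:Mul2,r3:9,r4:4
  c4: issue ADD r1<-Add1  regs: r0:8,r1:Add1,r2:Mul2,r3:9,r4:4
  c5: stall  regs: r0:8,r1:Add1,r2:Mul2,r3:9,r4:4
  c6: stall  regs: r0:8,r1:Add1,r2:Mul2,r3:9,r4:4
  c7: CDB Mul1=64; issue MUL r0<-Mul1  regs: r0:Mul1,r1:Add1,r2:Mul2,r3:9,r4:4
  c8: CDB Mul2=225; issue SUB r4<-Add2  regs: r0:Mul1,r1:Add1,r2:225,r3:9,r4:Add2
  c9: stall  regs: r0:Mul1,r1:Add1,r2:225,r3:9,r4:Add2
  c10: CDB Add1=234; issue SUB r2<-Add1  regs: r0:Mul1,r1:234,r2:Add1,r3:9,r4:Add2
  c11: CDB Add2=-216; issue ADD r4<-Add2  regs: r0:Mul1,r1:234,r2:Add1,r3:9,r4:Add2
  c12: CDB Mul1=64; stall  regs: r0:64,r1:234,r2:Add1,r3:9,r4:Add2

STATUS = TAG Add2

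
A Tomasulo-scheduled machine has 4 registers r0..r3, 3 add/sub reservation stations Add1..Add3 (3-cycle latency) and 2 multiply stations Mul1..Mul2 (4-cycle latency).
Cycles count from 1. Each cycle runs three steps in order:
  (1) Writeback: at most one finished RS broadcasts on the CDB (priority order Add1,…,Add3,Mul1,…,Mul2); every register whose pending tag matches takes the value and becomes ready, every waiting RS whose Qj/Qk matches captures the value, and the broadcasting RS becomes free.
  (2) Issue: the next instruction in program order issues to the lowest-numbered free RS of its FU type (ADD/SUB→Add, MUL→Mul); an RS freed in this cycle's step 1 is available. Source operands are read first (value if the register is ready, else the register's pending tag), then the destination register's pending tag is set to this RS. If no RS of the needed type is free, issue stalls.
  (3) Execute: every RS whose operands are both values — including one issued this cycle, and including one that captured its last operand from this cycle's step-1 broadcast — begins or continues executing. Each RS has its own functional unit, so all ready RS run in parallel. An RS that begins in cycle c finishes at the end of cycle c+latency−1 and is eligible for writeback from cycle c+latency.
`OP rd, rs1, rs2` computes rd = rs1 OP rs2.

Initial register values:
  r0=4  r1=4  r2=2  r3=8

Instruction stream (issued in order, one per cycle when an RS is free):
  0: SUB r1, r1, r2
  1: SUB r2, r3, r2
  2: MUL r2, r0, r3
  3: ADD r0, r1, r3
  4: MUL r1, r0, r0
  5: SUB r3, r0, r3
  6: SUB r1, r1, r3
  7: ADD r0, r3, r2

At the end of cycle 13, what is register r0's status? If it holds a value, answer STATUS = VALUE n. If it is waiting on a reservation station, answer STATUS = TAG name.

STATUS = VALUE 34

  c1: issue SUB r1<-Add1  regs: r0:4,r1:Add1,r2:2,r3:8
  c2: issue SUB r2<-Add2  regs: r0:4,r1:Add1,r2:Add2,r3:8
  c3: issue MUL r2<-Mul1  regs: r0:4,r1:Add1,r2:Mul1,r3:8
  c4: CDB Add1=2; issue ADD r0<-Add1  regs: r0:Add1,r1:2,r2:Mul1,r3:8
  c5: CDB Add2=6; issue MUL r1<-Mul2  regs: r0:Add1,r1:Mul2,r2:Mul1,r3:8
  c6: issue SUB r3<-Add2  regs: r0:Add1,r1:Mul2,r2:Mul1,r3:Add2
  c7: CDB Add1=10; issue SUB r1<-Add1  regs: r0:10,r1:Add1,r2:Mul1,r3:Add2
  c8: CDB Mul1=32; issue ADD r0<-Add3  regs: r0:Add3,r1:Add1,r2:32,r3:Add2
  c9: -  regs: r0:Add3,r1:Add1,r2:32,r3:Add2
  c10: CDB Add2=2  regs: r0:Add3,r1:Add1,r2:32,r3:2
  c11: CDB Mul2=100  regs: r0:Add3,r1:Add1,r2:32,r3:2
  c12: -  regs: r0:Add3,r1:Add1,r2:32,r3:2
  c13: CDB Add3=34  regs: r0:34,r1:Add1,r2:32,r3:2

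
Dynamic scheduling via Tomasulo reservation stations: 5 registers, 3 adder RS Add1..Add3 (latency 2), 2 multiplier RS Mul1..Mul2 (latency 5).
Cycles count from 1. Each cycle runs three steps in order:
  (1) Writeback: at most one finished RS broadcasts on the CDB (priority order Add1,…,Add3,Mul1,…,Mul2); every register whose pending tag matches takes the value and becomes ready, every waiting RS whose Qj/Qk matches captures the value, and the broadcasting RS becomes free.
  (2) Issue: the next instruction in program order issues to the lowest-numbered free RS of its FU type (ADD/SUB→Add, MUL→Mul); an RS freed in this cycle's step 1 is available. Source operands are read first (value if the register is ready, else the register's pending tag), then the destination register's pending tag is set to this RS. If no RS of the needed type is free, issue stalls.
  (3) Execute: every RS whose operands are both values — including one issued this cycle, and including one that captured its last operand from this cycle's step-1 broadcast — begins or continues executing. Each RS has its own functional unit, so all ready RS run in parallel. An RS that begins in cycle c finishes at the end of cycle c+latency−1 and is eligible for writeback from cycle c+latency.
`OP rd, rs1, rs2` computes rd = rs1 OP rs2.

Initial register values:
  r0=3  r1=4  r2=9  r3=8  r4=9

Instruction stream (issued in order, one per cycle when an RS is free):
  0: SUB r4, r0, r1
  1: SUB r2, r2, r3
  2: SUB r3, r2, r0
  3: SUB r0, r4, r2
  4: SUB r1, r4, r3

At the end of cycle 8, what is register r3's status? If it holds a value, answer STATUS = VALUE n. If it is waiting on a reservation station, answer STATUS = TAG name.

STATUS = VALUE -2

  c1: issue SUB r4<-Add1  regs: r0:3,r1:4,r2:9,r3:8,r4:Add1
  c2: issue SUB r2<-Add2  regs: r0:3,r1:4,r2:Add2,r3:8,r4:Add1
  c3: CDB Add1=-1; issue SUB r3<-Add1  regs: r0:3,r1:4,r2:Add2,r3:Add1,r4:-1
  c4: CDB Add2=1; issue SUB r0<-Add2  regs: r0:Add2,r1:4,r2:1,r3:Add1,r4:-1
  c5: issue SUB r1<-Add3  regs: r0:Add2,r1:Add3,r2:1,r3:Add1,r4:-1
  c6: CDB Add1=-2  regs: r0:Add2,r1:Add3,r2:1,r3:-2,r4:-1
  c7: CDB Add2=-2  regs: r0:-2,r1:Add3,r2:1,r3:-2,r4:-1
  c8: CDB Add3=1  regs: r0:-2,r1:1,r2:1,r3:-2,r4:-1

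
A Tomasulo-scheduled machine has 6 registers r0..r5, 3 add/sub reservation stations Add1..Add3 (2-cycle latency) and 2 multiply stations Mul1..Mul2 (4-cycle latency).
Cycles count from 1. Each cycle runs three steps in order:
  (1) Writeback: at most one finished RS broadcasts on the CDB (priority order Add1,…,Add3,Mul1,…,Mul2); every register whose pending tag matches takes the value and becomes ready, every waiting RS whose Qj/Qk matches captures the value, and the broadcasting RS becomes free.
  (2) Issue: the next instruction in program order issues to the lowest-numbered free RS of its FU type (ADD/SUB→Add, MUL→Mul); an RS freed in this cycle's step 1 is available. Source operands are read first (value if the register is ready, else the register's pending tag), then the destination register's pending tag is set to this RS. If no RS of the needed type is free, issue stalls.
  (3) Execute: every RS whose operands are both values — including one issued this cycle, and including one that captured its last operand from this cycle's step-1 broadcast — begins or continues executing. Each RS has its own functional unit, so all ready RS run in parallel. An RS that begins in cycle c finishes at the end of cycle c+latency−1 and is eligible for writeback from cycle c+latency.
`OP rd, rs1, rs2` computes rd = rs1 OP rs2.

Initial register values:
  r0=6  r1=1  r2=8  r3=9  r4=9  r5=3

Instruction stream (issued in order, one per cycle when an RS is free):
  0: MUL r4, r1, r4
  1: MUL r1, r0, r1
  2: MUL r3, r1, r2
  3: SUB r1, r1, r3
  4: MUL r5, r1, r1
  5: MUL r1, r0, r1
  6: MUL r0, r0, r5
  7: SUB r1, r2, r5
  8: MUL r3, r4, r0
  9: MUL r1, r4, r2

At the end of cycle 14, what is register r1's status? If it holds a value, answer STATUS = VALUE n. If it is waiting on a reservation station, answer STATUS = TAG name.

STATUS = TAG Mul1

c1: issue MUL r4<-Mul1 | r0:6,r1:1,r2:8,r3:9,r4:Mul1,r5:3
c2: issue MUL r1<-Mul2 | r0:6,r1:Mul2,r2:8,r3:9,r4:Mul1,r5:3
c3: stall | r0:6,r1:Mul2,r2:8,r3:9,r4:Mul1,r5:3
c4: stall | r0:6,r1:Mul2,r2:8,r3:9,r4:Mul1,r5:3
c5: CDB Mul1=9; issue MUL r3<-Mul1 | r0:6,r1:Mul2,r2:8,r3:Mul1,r4:9,r5:3
c6: CDB Mul2=6; issue SUB r1<-Add1 | r0:6,r1:Add1,r2:8,r3:Mul1,r4:9,r5:3
c7: issue MUL r5<-Mul2 | r0:6,r1:Add1,r2:8,r3:Mul1,r4:9,r5:Mul2
c8: stall | r0:6,r1:Add1,r2:8,r3:Mul1,r4:9,r5:Mul2
c9: stall | r0:6,r1:Add1,r2:8,r3:Mul1,r4:9,r5:Mul2
c10: CDB Mul1=48; issue MUL r1<-Mul1 | r0:6,r1:Mul1,r2:8,r3:48,r4:9,r5:Mul2
c11: stall | r0:6,r1:Mul1,r2:8,r3:48,r4:9,r5:Mul2
c12: CDB Add1=-42; stall | r0:6,r1:Mul1,r2:8,r3:48,r4:9,r5:Mul2
c13: stall | r0:6,r1:Mul1,r2:8,r3:48,r4:9,r5:Mul2
c14: stall | r0:6,r1:Mul1,r2:8,r3:48,r4:9,r5:Mul2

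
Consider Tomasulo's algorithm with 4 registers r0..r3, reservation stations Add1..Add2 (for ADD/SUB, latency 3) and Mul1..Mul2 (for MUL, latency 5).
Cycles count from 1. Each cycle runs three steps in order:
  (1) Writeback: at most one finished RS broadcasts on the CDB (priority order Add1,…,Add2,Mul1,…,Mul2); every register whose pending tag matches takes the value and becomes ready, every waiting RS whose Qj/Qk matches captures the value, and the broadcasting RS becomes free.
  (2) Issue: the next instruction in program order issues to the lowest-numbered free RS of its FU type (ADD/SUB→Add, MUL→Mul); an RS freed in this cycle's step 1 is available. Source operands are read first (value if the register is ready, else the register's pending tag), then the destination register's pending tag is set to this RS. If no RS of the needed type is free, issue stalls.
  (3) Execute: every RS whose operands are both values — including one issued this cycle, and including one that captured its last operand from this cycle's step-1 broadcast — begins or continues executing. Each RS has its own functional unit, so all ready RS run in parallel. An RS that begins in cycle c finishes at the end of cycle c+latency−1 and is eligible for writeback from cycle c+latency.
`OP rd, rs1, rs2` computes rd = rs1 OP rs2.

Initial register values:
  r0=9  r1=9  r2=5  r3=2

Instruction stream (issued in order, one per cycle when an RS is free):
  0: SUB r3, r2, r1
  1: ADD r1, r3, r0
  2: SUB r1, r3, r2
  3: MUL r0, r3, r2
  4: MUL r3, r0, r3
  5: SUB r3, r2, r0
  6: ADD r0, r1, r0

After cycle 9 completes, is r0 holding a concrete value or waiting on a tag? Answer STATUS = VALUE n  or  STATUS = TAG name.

STATUS = TAG Add2

cycle 1: issue SUB r3<-Add1 // r0:9,r1:9,r2:5,r3:Add1
cycle 2: issue ADD r1<-Add2 // r0:9,r1:Add2,r2:5,r3:Add1
cycle 3: stall // r0:9,r1:Add2,r2:5,r3:Add1
cycle 4: CDB Add1=-4; issue SUB r1<-Add1 // r0:9,r1:Add1,r2:5,r3:-4
cycle 5: issue MUL r0<-Mul1 // r0:Mul1,r1:Add1,r2:5,r3:-4
cycle 6: issue MUL r3<-Mul2 // r0:Mul1,r1:Add1,r2:5,r3:Mul2
cycle 7: CDB Add1=-9; issue SUB r3<-Add1 // r0:Mul1,r1:-9,r2:5,r3:Add1
cycle 8: CDB Add2=5; issue ADD r0<-Add2 // r0:Add2,r1:-9,r2:5,r3:Add1
cycle 9: - // r0:Add2,r1:-9,r2:5,r3:Add1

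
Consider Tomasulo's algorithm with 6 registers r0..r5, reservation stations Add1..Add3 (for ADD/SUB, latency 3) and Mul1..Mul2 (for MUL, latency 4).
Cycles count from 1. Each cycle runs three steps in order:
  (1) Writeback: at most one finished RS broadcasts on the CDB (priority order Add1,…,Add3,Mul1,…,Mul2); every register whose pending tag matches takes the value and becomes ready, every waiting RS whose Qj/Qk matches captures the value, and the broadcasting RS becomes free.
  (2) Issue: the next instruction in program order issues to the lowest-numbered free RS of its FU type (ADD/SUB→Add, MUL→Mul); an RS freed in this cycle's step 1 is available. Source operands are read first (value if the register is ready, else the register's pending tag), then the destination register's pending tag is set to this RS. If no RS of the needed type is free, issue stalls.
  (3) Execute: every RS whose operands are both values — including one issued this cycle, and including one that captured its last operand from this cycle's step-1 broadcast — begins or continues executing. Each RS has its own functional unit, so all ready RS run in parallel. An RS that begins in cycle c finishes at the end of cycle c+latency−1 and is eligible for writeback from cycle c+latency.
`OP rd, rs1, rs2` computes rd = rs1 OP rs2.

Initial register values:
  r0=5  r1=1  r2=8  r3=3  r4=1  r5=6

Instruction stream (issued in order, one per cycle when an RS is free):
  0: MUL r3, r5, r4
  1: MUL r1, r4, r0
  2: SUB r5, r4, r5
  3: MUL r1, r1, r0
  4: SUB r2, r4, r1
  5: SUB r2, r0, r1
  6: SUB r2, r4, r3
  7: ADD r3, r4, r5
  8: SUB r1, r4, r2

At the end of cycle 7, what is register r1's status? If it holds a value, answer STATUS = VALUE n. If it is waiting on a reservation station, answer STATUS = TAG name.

STATUS = TAG Mul1

  c1: issue MUL r3<-Mul1  regs: r0:5,r1:1,r2:8,r3:Mul1,r4:1,r5:6
  c2: issue MUL r1<-Mul2  regs: r0:5,r1:Mul2,r2:8,r3:Mul1,r4:1,r5:6
  c3: issue SUB r5<-Add1  regs: r0:5,r1:Mul2,r2:8,r3:Mul1,r4:1,r5:Add1
  c4: stall  regs: r0:5,r1:Mul2,r2:8,r3:Mul1,r4:1,r5:Add1
  c5: CDB Mul1=6; issue MUL r1<-Mul1  regs: r0:5,r1:Mul1,r2:8,r3:6,r4:1,r5:Add1
  c6: CDB Add1=-5; issue SUB r2<-Add1  regs: r0:5,r1:Mul1,r2:Add1,r3:6,r4:1,r5:-5
  c7: CDB Mul2=5; issue SUB r2<-Add2  regs: r0:5,r1:Mul1,r2:Add2,r3:6,r4:1,r5:-5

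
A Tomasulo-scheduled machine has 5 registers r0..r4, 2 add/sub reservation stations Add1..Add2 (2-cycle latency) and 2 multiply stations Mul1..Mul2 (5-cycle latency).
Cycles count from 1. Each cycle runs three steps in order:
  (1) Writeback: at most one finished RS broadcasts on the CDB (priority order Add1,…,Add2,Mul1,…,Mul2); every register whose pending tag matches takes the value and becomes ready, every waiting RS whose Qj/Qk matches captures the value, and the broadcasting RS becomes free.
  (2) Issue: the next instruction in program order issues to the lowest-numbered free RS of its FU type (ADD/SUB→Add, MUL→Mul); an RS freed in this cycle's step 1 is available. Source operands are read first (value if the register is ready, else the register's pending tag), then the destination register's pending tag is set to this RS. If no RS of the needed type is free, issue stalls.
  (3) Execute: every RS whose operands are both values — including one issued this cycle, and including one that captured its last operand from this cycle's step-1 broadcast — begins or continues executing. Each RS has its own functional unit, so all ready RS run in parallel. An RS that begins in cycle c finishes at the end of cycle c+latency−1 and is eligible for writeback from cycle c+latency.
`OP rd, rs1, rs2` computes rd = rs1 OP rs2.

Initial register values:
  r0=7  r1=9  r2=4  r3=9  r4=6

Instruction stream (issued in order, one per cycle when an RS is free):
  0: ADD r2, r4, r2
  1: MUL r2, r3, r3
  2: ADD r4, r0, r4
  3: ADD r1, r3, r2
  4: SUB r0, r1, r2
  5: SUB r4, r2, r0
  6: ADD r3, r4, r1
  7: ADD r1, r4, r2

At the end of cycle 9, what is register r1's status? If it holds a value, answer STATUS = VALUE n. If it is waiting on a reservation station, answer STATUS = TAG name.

cycle 1: issue ADD r2<-Add1 // r0:7,r1:9,r2:Add1,r3:9,r4:6
cycle 2: issue MUL r2<-Mul1 // r0:7,r1:9,r2:Mul1,r3:9,r4:6
cycle 3: CDB Add1=10; issue ADD r4<-Add1 // r0:7,r1:9,r2:Mul1,r3:9,r4:Add1
cycle 4: issue ADD r1<-Add2 // r0:7,r1:Add2,r2:Mul1,r3:9,r4:Add1
cycle 5: CDB Add1=13; issue SUB r0<-Add1 // r0:Add1,r1:Add2,r2:Mul1,r3:9,r4:13
cycle 6: stall // r0:Add1,r1:Add2,r2:Mul1,r3:9,r4:13
cycle 7: CDB Mul1=81; stall // r0:Add1,r1:Add2,r2:81,r3:9,r4:13
cycle 8: stall // r0:Add1,r1:Add2,r2:81,r3:9,r4:13
cycle 9: CDB Add2=90; issue SUB r4<-Add2 // r0:Add1,r1:90,r2:81,r3:9,r4:Add2

STATUS = VALUE 90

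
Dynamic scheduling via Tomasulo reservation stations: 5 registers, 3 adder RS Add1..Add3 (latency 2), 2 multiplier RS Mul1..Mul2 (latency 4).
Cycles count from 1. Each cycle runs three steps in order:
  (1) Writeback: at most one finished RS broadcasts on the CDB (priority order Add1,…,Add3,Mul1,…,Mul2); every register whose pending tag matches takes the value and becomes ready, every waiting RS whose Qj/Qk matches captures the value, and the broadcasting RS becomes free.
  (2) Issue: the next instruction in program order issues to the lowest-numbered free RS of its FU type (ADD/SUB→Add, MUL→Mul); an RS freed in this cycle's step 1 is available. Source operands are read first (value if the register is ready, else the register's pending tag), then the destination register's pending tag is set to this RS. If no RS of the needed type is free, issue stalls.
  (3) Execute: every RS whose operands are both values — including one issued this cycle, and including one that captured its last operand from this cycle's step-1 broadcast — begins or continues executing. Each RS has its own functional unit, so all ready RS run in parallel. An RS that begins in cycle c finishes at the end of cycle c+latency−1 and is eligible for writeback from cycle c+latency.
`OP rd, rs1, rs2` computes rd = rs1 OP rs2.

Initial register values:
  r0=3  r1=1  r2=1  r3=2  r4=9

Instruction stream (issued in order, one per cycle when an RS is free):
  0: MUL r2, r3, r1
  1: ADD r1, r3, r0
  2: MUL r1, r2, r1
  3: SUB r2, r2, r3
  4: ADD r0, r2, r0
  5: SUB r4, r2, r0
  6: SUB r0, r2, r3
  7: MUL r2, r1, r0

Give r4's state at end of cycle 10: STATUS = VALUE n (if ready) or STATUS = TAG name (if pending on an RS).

  c1: issue MUL r2<-Mul1  regs: r0:3,r1:1,r2:Mul1,r3:2,r4:9
  c2: issue ADD r1<-Add1  regs: r0:3,r1:Add1,r2:Mul1,r3:2,r4:9
  c3: issue MUL r1<-Mul2  regs: r0:3,r1:Mul2,r2:Mul1,r3:2,r4:9
  c4: CDB Add1=5; issue SUB r2<-Add1  regs: r0:3,r1:Mul2,r2:Add1,r3:2,r4:9
  c5: CDB Mul1=2; issue ADD r0<-Add2  regs: r0:Add2,r1:Mul2,r2:Add1,r3:2,r4:9
  c6: issue SUB r4<-Add3  regs: r0:Add2,r1:Mul2,r2:Add1,r3:2,r4:Add3
  c7: CDB Add1=0; issue SUB r0<-Add1  regs: r0:Add1,r1:Mul2,r2:0,r3:2,r4:Add3
  c8: issue MUL r2<-Mul1  regs: r0:Add1,r1:Mul2,r2:Mul1,r3:2,r4:Add3
  c9: CDB Add1=-2  regs: r0:-2,r1:Mul2,r2:Mul1,r3:2,r4:Add3
  c10: CDB Add2=3  regs: r0:-2,r1:Mul2,r2:Mul1,r3:2,r4:Add3

STATUS = TAG Add3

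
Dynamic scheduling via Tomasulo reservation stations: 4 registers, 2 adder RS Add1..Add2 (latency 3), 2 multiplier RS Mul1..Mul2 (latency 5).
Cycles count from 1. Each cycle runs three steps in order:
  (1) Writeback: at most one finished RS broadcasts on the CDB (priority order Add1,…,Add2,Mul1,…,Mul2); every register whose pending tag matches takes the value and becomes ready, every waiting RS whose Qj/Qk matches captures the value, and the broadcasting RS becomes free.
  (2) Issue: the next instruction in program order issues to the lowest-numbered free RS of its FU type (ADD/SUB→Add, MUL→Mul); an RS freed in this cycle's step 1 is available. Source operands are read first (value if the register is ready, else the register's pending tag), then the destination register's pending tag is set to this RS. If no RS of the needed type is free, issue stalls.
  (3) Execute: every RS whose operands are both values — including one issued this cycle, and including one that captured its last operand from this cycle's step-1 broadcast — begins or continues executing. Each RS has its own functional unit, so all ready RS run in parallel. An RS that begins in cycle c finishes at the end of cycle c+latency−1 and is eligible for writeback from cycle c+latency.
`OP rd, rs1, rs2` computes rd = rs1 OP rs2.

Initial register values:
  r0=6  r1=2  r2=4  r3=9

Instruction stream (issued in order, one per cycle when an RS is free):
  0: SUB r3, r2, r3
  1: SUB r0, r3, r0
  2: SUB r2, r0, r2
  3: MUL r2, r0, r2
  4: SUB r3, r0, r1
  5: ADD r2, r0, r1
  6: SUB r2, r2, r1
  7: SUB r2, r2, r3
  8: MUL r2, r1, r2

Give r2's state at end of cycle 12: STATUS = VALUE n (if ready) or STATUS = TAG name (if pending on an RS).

STATUS = TAG Add2

c1: issue SUB r3<-Add1 | r0:6,r1:2,r2:4,r3:Add1
c2: issue SUB r0<-Add2 | r0:Add2,r1:2,r2:4,r3:Add1
c3: stall | r0:Add2,r1:2,r2:4,r3:Add1
c4: CDB Add1=-5; issue SUB r2<-Add1 | r0:Add2,r1:2,r2:Add1,r3:-5
c5: issue MUL r2<-Mul1 | r0:Add2,r1:2,r2:Mul1,r3:-5
c6: stall | r0:Add2,r1:2,r2:Mul1,r3:-5
c7: CDB Add2=-11; issue SUB r3<-Add2 | r0:-11,r1:2,r2:Mul1,r3:Add2
c8: stall | r0:-11,r1:2,r2:Mul1,r3:Add2
c9: stall | r0:-11,r1:2,r2:Mul1,r3:Add2
c10: CDB Add1=-15; issue ADD r2<-Add1 | r0:-11,r1:2,r2:Add1,r3:Add2
c11: CDB Add2=-13; issue SUB r2<-Add2 | r0:-11,r1:2,r2:Add2,r3:-13
c12: stall | r0:-11,r1:2,r2:Add2,r3:-13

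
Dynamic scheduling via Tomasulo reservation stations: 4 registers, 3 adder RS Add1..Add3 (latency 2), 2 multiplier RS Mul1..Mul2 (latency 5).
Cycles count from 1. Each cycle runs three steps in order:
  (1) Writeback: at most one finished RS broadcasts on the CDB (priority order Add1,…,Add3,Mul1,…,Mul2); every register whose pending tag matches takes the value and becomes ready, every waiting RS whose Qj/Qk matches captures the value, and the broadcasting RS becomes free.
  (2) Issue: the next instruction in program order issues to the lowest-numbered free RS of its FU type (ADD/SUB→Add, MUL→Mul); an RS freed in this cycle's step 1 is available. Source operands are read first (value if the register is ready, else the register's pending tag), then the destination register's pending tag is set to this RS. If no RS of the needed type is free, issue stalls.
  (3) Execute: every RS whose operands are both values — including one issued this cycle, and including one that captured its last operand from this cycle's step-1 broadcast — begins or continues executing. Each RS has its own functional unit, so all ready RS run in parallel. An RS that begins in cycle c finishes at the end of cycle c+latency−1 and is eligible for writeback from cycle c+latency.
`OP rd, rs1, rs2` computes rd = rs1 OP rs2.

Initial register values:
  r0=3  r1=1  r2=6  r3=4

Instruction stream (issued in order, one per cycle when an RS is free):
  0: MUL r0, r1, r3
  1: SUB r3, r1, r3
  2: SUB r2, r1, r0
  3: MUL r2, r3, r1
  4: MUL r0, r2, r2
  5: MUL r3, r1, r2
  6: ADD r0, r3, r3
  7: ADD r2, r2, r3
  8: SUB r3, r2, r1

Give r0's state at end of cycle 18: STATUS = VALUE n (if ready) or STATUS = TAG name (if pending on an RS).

  c1: issue MUL r0<-Mul1  regs: r0:Mul1,r1:1,r2:6,r3:4
  c2: issue SUB r3<-Add1  regs: r0:Mul1,r1:1,r2:6,r3:Add1
  c3: issue SUB r2<-Add2  regs: r0:Mul1,r1:1,r2:Add2,r3:Add1
  c4: CDB Add1=-3; issue MUL r2<-Mul2  regs: r0:Mul1,r1:1,r2:Mul2,r3:-3
  c5: stall  regs: r0:Mul1,r1:1,r2:Mul2,r3:-3
  c6: CDB Mul1=4; issue MUL r0<-Mul1  regs: r0:Mul1,r1:1,r2:Mul2,r3:-3
  c7: stall  regs: r0:Mul1,r1:1,r2:Mul2,r3:-3
  c8: CDB Add2=-3; stall  regs: r0:Mul1,r1:1,r2:Mul2,r3:-3
  c9: CDB Mul2=-3; issue MUL r3<-Mul2  regs: r0:Mul1,r1:1,r2:-3,r3:Mul2
  c10: issue ADD r0<-Add1  regs: r0:Add1,r1:1,r2:-3,r3:Mul2
  c11: issue ADD r2<-Add2  regs: r0:Add1,r1:1,r2:Add2,r3:Mul2
  c12: issue SUB r3<-Add3  regs: r0:Add1,r1:1,r2:Add2,r3:Add3
  c13: -  regs: r0:Add1,r1:1,r2:Add2,r3:Add3
  c14: CDB Mul1=9  regs: r0:Add1,r1:1,r2:Add2,r3:Add3
  c15: CDB Mul2=-3  regs: r0:Add1,r1:1,r2:Add2,r3:Add3
  c16: -  regs: r0:Add1,r1:1,r2:Add2,r3:Add3
  c17: CDB Add1=-6  regs: r0:-6,r1:1,r2:Add2,r3:Add3
  c18: CDB Add2=-6  regs: r0:-6,r1:1,r2:-6,r3:Add3

STATUS = VALUE -6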